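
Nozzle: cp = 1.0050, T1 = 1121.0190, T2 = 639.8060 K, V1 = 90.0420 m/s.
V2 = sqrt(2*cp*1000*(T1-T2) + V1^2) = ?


dT = 481.2130 K
2*cp*1000*dT = 967238.1300
V1^2 = 8107.5618
V2 = sqrt(975345.6918) = 987.5959 m/s

987.5959 m/s


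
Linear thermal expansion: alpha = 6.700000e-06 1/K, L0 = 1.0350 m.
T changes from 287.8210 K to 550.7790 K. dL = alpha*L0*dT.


dT = 262.9580 K
dL = 6.700000e-06 * 1.0350 * 262.9580 = 0.001823 m
L_final = 1.036823 m

dL = 0.001823 m


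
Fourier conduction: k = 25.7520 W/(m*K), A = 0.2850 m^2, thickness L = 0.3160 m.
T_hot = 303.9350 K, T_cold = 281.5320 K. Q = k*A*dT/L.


dT = 22.4030 K
Q = 25.7520 * 0.2850 * 22.4030 / 0.3160 = 520.3253 W

520.3253 W


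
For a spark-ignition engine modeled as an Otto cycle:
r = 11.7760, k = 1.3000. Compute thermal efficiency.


r^(k-1) = 2.0956
eta = 1 - 1/2.0956 = 0.5228 = 52.2800%

52.2800%


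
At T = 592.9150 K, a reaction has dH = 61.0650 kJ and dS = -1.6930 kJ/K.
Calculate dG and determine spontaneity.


T*dS = 592.9150 * -1.6930 = -1003.8051 kJ
dG = 61.0650 + 1003.8051 = 1064.8701 kJ (non-spontaneous)

dG = 1064.8701 kJ, non-spontaneous


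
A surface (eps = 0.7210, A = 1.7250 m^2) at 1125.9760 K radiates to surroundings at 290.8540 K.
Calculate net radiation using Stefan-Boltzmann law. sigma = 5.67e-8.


T^4 = 1.6074e+12
Tsurr^4 = 7.1565e+09
Q = 0.7210 * 5.67e-8 * 1.7250 * 1.6002e+12 = 112845.9650 W

112845.9650 W


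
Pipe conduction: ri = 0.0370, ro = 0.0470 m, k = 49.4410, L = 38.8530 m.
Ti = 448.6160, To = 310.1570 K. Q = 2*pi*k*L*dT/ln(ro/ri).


dT = 138.4590 K
ln(ro/ri) = 0.2392
Q = 2*pi*49.4410*38.8530*138.4590 / 0.2392 = 6985504.6739 W

6985504.6739 W


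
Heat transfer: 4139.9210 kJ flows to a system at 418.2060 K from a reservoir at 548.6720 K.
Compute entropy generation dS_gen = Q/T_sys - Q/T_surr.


dS_sys = 4139.9210/418.2060 = 9.8992 kJ/K
dS_surr = -4139.9210/548.6720 = -7.5453 kJ/K
dS_gen = 9.8992 - 7.5453 = 2.3539 kJ/K (irreversible)

dS_gen = 2.3539 kJ/K, irreversible


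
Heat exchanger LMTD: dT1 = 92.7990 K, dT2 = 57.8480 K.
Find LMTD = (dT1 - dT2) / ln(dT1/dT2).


dT1/dT2 = 1.6042
ln(dT1/dT2) = 0.4726
LMTD = 34.9510 / 0.4726 = 73.9521 K

73.9521 K


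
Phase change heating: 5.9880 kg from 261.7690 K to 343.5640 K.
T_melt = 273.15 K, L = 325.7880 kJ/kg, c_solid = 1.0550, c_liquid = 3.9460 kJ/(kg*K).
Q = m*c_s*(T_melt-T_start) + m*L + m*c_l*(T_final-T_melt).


Q1 (sensible, solid) = 5.9880 * 1.0550 * 11.3810 = 71.8976 kJ
Q2 (latent) = 5.9880 * 325.7880 = 1950.8185 kJ
Q3 (sensible, liquid) = 5.9880 * 3.9460 * 70.4140 = 1663.7876 kJ
Q_total = 3686.5038 kJ

3686.5038 kJ


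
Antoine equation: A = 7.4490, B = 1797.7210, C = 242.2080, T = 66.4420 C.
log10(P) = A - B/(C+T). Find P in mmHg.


C+T = 308.6500
B/(C+T) = 5.8245
log10(P) = 7.4490 - 5.8245 = 1.6245
P = 10^1.6245 = 42.1246 mmHg

42.1246 mmHg


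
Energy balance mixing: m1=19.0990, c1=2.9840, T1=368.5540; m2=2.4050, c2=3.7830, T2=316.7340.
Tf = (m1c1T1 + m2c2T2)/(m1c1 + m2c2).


num = 23886.0967
den = 66.0895
Tf = 361.4203 K

361.4203 K


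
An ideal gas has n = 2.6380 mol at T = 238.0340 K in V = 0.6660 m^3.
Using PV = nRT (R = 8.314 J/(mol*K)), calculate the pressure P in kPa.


P = nRT/V = 2.6380 * 8.314 * 238.0340 / 0.6660
= 5220.6407 / 0.6660 = 7838.7999 Pa = 7.8388 kPa

7.8388 kPa


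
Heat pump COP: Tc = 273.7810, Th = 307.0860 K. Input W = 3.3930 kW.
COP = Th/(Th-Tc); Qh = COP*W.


COP = 307.0860 / 33.3050 = 9.2204
Qh = 9.2204 * 3.3930 = 31.2849 kW

COP = 9.2204, Qh = 31.2849 kW


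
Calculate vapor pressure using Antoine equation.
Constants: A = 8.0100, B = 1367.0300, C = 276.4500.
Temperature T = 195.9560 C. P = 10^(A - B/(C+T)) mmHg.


C+T = 472.4060
B/(C+T) = 2.8938
log10(P) = 8.0100 - 2.8938 = 5.1162
P = 10^5.1162 = 130689.0271 mmHg

130689.0271 mmHg


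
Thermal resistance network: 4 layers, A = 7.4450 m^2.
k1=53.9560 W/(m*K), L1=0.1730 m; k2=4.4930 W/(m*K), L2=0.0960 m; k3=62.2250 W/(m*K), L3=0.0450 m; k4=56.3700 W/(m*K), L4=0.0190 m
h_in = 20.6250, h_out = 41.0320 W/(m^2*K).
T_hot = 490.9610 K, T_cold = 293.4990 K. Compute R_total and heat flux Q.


R_conv_in = 1/(20.6250*7.4450) = 0.0065
R_1 = 0.1730/(53.9560*7.4450) = 0.0004
R_2 = 0.0960/(4.4930*7.4450) = 0.0029
R_3 = 0.0450/(62.2250*7.4450) = 9.7137e-05
R_4 = 0.0190/(56.3700*7.4450) = 4.5273e-05
R_conv_out = 1/(41.0320*7.4450) = 0.0033
R_total = 0.0132 K/W
Q = 197.4620 / 0.0132 = 14926.5566 W

R_total = 0.0132 K/W, Q = 14926.5566 W


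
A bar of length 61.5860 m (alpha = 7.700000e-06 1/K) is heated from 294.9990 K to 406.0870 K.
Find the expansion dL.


dT = 111.0880 K
dL = 7.700000e-06 * 61.5860 * 111.0880 = 0.052679 m
L_final = 61.638679 m

dL = 0.052679 m


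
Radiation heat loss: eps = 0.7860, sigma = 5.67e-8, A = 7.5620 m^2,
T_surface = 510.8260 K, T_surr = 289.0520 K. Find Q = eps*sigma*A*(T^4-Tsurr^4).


T^4 = 6.8091e+10
Tsurr^4 = 6.9808e+09
Q = 0.7860 * 5.67e-8 * 7.5620 * 6.1111e+10 = 20594.8508 W

20594.8508 W


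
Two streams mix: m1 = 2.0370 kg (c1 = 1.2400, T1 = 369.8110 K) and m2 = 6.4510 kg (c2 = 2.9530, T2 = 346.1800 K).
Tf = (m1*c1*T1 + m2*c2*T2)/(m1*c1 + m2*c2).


num = 7528.7590
den = 21.5757
Tf = 348.9465 K

348.9465 K


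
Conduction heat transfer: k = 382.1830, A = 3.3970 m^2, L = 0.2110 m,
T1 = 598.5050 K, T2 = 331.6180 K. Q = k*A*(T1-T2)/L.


dT = 266.8870 K
Q = 382.1830 * 3.3970 * 266.8870 / 0.2110 = 1642146.4155 W

1642146.4155 W


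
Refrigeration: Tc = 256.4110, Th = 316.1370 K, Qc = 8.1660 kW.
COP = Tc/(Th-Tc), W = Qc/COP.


COP = 256.4110 / 59.7260 = 4.2931
W = 8.1660 / 4.2931 = 1.9021 kW

COP = 4.2931, W = 1.9021 kW


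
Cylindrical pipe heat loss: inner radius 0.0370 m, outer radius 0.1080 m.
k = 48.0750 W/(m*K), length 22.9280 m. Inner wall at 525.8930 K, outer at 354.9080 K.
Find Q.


dT = 170.9850 K
ln(ro/ri) = 1.0712
Q = 2*pi*48.0750*22.9280*170.9850 / 1.0712 = 1105471.0785 W

1105471.0785 W


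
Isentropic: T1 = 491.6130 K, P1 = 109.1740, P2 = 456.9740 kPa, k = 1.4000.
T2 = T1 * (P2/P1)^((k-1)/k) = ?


(k-1)/k = 0.2857
(P2/P1)^exp = 1.5054
T2 = 491.6130 * 1.5054 = 740.0696 K

740.0696 K


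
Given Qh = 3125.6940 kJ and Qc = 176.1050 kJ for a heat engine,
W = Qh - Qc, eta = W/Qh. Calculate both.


W = 3125.6940 - 176.1050 = 2949.5890 kJ
eta = 2949.5890 / 3125.6940 = 0.9437 = 94.3659%

W = 2949.5890 kJ, eta = 94.3659%


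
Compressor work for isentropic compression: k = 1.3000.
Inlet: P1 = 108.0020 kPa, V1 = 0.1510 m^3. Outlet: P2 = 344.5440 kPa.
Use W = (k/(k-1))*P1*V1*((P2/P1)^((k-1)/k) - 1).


(k-1)/k = 0.2308
(P2/P1)^exp = 1.3070
W = 4.3333 * 108.0020 * 0.1510 * (1.3070 - 1) = 21.6931 kJ

21.6931 kJ


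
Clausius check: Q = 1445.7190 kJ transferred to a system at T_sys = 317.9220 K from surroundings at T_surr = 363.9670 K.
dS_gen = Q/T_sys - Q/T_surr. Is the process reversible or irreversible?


dS_sys = 1445.7190/317.9220 = 4.5474 kJ/K
dS_surr = -1445.7190/363.9670 = -3.9721 kJ/K
dS_gen = 4.5474 - 3.9721 = 0.5753 kJ/K (irreversible)

dS_gen = 0.5753 kJ/K, irreversible


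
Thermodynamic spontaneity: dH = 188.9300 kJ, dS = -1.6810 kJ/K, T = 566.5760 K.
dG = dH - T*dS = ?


T*dS = 566.5760 * -1.6810 = -952.4143 kJ
dG = 188.9300 + 952.4143 = 1141.3443 kJ (non-spontaneous)

dG = 1141.3443 kJ, non-spontaneous


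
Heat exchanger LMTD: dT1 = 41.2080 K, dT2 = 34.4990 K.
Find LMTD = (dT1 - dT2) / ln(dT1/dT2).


dT1/dT2 = 1.1945
ln(dT1/dT2) = 0.1777
LMTD = 6.7090 / 0.1777 = 37.7542 K

37.7542 K


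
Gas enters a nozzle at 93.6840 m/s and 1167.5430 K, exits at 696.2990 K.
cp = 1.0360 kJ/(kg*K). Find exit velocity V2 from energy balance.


dT = 471.2440 K
2*cp*1000*dT = 976417.5680
V1^2 = 8776.6919
V2 = sqrt(985194.2599) = 992.5695 m/s

992.5695 m/s


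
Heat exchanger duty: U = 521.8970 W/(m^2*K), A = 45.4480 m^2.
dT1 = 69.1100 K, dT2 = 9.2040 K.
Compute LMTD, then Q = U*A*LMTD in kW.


LMTD = 29.7144 K
Q = 521.8970 * 45.4480 * 29.7144 = 704800.4507 W = 704.8005 kW

704.8005 kW


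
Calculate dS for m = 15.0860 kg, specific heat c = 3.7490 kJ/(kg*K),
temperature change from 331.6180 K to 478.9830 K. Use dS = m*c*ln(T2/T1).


T2/T1 = 1.4444
ln(T2/T1) = 0.3677
dS = 15.0860 * 3.7490 * 0.3677 = 20.7951 kJ/K

20.7951 kJ/K


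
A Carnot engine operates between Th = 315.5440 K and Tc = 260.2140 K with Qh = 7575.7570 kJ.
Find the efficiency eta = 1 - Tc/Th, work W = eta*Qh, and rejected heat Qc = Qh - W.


eta = 1 - 260.2140/315.5440 = 0.1753
W = 0.1753 * 7575.7570 = 1328.3936 kJ
Qc = 7575.7570 - 1328.3936 = 6247.3634 kJ

eta = 17.5348%, W = 1328.3936 kJ, Qc = 6247.3634 kJ


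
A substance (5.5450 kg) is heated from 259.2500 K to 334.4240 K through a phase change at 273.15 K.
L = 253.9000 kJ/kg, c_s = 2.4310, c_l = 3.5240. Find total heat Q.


Q1 (sensible, solid) = 5.5450 * 2.4310 * 13.9000 = 187.3705 kJ
Q2 (latent) = 5.5450 * 253.9000 = 1407.8755 kJ
Q3 (sensible, liquid) = 5.5450 * 3.5240 * 61.2740 = 1197.3295 kJ
Q_total = 2792.5755 kJ

2792.5755 kJ


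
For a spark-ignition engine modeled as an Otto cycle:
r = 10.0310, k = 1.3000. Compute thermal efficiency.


r^(k-1) = 1.9971
eta = 1 - 1/1.9971 = 0.4993 = 49.9278%

49.9278%


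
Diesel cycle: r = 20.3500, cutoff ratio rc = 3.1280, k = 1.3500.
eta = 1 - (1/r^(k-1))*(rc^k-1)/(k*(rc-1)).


r^(k-1) = 2.8708
rc^k = 4.6624
eta = 0.5559 = 55.5918%

55.5918%


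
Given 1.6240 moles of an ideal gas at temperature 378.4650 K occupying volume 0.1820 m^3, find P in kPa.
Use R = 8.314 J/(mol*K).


P = nRT/V = 1.6240 * 8.314 * 378.4650 / 0.1820
= 5110.0102 / 0.1820 = 28076.9792 Pa = 28.0770 kPa

28.0770 kPa


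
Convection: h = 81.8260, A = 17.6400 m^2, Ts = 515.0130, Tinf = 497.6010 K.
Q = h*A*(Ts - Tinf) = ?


dT = 17.4120 K
Q = 81.8260 * 17.6400 * 17.4120 = 25132.6661 W

25132.6661 W


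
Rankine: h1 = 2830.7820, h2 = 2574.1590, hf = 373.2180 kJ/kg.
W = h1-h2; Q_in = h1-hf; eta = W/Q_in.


W = 256.6230 kJ/kg
Q_in = 2457.5640 kJ/kg
eta = 0.1044 = 10.4422%

eta = 10.4422%


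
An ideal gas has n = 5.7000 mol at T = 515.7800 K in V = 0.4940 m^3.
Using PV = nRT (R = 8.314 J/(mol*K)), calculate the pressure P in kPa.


P = nRT/V = 5.7000 * 8.314 * 515.7800 / 0.4940
= 24442.7110 / 0.4940 = 49479.1722 Pa = 49.4792 kPa

49.4792 kPa


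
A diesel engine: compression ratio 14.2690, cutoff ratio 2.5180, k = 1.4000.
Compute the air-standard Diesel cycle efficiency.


r^(k-1) = 2.8957
rc^k = 3.6432
eta = 0.5705 = 57.0497%

57.0497%


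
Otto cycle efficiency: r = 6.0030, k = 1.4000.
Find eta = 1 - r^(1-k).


r^(k-1) = 2.0481
eta = 1 - 1/2.0481 = 0.5117 = 51.1738%

51.1738%


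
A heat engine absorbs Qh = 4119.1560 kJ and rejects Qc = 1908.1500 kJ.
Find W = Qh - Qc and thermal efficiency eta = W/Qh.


W = 4119.1560 - 1908.1500 = 2211.0060 kJ
eta = 2211.0060 / 4119.1560 = 0.5368 = 53.6762%

W = 2211.0060 kJ, eta = 53.6762%


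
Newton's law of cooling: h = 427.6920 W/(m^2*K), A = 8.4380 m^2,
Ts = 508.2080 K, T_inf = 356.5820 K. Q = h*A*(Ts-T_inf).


dT = 151.6260 K
Q = 427.6920 * 8.4380 * 151.6260 = 547197.7790 W

547197.7790 W


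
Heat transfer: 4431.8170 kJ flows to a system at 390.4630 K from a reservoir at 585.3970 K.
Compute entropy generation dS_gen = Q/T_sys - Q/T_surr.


dS_sys = 4431.8170/390.4630 = 11.3502 kJ/K
dS_surr = -4431.8170/585.3970 = -7.5706 kJ/K
dS_gen = 11.3502 - 7.5706 = 3.7795 kJ/K (irreversible)

dS_gen = 3.7795 kJ/K, irreversible


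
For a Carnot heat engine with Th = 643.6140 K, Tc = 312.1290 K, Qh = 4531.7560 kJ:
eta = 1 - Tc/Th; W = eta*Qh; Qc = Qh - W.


eta = 1 - 312.1290/643.6140 = 0.5150
W = 0.5150 * 4531.7560 = 2334.0218 kJ
Qc = 4531.7560 - 2334.0218 = 2197.7342 kJ

eta = 51.5037%, W = 2334.0218 kJ, Qc = 2197.7342 kJ


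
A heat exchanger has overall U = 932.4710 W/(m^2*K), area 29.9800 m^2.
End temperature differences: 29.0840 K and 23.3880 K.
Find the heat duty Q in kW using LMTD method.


LMTD = 26.1326 K
Q = 932.4710 * 29.9800 * 26.1326 = 730549.9803 W = 730.5500 kW

730.5500 kW


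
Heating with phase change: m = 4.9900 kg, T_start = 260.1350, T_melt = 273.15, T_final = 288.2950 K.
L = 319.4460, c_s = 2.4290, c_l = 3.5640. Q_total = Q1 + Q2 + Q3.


Q1 (sensible, solid) = 4.9900 * 2.4290 * 13.0150 = 157.7510 kJ
Q2 (latent) = 4.9900 * 319.4460 = 1594.0355 kJ
Q3 (sensible, liquid) = 4.9900 * 3.5640 * 15.1450 = 269.3441 kJ
Q_total = 2021.1307 kJ

2021.1307 kJ


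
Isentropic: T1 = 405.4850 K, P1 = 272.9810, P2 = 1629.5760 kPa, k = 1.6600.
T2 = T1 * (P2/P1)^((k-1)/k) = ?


(k-1)/k = 0.3976
(P2/P1)^exp = 2.0347
T2 = 405.4850 * 2.0347 = 825.0532 K

825.0532 K


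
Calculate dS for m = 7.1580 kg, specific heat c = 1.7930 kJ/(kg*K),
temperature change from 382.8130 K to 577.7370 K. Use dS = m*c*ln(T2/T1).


T2/T1 = 1.5092
ln(T2/T1) = 0.4116
dS = 7.1580 * 1.7930 * 0.4116 = 5.2822 kJ/K

5.2822 kJ/K


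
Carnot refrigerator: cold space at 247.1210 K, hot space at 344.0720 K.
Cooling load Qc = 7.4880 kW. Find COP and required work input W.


COP = 247.1210 / 96.9510 = 2.5489
W = 7.4880 / 2.5489 = 2.9377 kW

COP = 2.5489, W = 2.9377 kW


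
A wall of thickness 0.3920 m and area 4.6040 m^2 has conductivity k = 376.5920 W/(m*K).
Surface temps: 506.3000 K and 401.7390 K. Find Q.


dT = 104.5610 K
Q = 376.5920 * 4.6040 * 104.5610 / 0.3920 = 462476.9221 W

462476.9221 W


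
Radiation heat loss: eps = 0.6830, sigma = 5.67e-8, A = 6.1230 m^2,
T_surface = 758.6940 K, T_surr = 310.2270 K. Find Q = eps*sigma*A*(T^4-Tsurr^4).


T^4 = 3.3133e+11
Tsurr^4 = 9.2623e+09
Q = 0.6830 * 5.67e-8 * 6.1230 * 3.2207e+11 = 76369.7226 W

76369.7226 W


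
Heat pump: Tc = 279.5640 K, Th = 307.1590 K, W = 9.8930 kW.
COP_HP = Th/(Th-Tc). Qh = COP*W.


COP = 307.1590 / 27.5950 = 11.1310
Qh = 11.1310 * 9.8930 = 110.1186 kW

COP = 11.1310, Qh = 110.1186 kW


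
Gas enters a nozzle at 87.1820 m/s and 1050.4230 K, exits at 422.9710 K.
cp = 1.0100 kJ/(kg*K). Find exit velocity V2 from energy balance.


dT = 627.4520 K
2*cp*1000*dT = 1267453.0400
V1^2 = 7600.7011
V2 = sqrt(1275053.7411) = 1129.1828 m/s

1129.1828 m/s


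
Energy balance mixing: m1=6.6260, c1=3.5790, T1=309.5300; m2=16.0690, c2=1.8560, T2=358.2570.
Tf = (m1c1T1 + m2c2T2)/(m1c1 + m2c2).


num = 18025.0146
den = 53.5385
Tf = 336.6738 K

336.6738 K


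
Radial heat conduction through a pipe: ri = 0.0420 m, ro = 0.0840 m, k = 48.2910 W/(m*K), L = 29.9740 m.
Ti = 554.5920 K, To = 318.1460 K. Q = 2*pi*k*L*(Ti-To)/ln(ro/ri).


dT = 236.4460 K
ln(ro/ri) = 0.6931
Q = 2*pi*48.2910*29.9740*236.4460 / 0.6931 = 3102396.3475 W

3102396.3475 W


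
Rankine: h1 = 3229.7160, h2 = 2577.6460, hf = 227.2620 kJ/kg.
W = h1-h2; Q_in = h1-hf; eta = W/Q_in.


W = 652.0700 kJ/kg
Q_in = 3002.4540 kJ/kg
eta = 0.2172 = 21.7179%

eta = 21.7179%


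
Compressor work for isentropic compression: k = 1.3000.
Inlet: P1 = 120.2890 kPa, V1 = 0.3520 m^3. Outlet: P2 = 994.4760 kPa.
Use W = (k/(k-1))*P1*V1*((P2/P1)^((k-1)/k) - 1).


(k-1)/k = 0.2308
(P2/P1)^exp = 1.6282
W = 4.3333 * 120.2890 * 0.3520 * (1.6282 - 1) = 115.2576 kJ

115.2576 kJ


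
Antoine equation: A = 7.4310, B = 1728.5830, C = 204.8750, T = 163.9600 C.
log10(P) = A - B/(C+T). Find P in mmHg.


C+T = 368.8350
B/(C+T) = 4.6866
log10(P) = 7.4310 - 4.6866 = 2.7444
P = 10^2.7444 = 555.1337 mmHg

555.1337 mmHg


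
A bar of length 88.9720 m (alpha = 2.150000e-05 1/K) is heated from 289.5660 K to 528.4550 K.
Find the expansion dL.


dT = 238.8890 K
dL = 2.150000e-05 * 88.9720 * 238.8890 = 0.456970 m
L_final = 89.428970 m

dL = 0.456970 m


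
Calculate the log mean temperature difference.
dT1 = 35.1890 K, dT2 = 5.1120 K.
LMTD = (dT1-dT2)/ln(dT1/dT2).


dT1/dT2 = 6.8836
ln(dT1/dT2) = 1.9291
LMTD = 30.0770 / 1.9291 = 15.5909 K

15.5909 K


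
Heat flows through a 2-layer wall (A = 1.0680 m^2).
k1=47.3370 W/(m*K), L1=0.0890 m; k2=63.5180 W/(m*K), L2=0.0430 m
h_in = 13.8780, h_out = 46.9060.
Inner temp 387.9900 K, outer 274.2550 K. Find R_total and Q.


R_conv_in = 1/(13.8780*1.0680) = 0.0675
R_1 = 0.0890/(47.3370*1.0680) = 0.0018
R_2 = 0.0430/(63.5180*1.0680) = 0.0006
R_conv_out = 1/(46.9060*1.0680) = 0.0200
R_total = 0.0898 K/W
Q = 113.7350 / 0.0898 = 1266.1877 W

R_total = 0.0898 K/W, Q = 1266.1877 W


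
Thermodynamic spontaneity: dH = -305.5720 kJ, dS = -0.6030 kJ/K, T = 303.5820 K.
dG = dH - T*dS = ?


T*dS = 303.5820 * -0.6030 = -183.0599 kJ
dG = -305.5720 + 183.0599 = -122.5121 kJ (spontaneous)

dG = -122.5121 kJ, spontaneous


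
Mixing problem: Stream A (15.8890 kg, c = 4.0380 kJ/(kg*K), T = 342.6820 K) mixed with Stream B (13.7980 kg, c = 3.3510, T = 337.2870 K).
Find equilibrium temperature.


num = 37581.5745
den = 110.3969
Tf = 340.4224 K

340.4224 K


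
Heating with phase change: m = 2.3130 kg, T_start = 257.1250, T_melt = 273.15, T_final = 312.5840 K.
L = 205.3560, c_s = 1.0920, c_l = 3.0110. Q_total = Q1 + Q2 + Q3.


Q1 (sensible, solid) = 2.3130 * 1.0920 * 16.0250 = 40.4759 kJ
Q2 (latent) = 2.3130 * 205.3560 = 474.9884 kJ
Q3 (sensible, liquid) = 2.3130 * 3.0110 * 39.4340 = 274.6358 kJ
Q_total = 790.1002 kJ

790.1002 kJ


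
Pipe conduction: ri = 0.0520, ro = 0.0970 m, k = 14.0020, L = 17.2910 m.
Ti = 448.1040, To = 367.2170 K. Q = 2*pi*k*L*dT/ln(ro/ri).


dT = 80.8870 K
ln(ro/ri) = 0.6235
Q = 2*pi*14.0020*17.2910*80.8870 / 0.6235 = 197358.1786 W

197358.1786 W


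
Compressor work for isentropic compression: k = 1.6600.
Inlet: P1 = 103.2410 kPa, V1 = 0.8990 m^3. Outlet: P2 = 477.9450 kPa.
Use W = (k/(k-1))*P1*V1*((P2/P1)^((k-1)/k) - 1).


(k-1)/k = 0.3976
(P2/P1)^exp = 1.8391
W = 2.5152 * 103.2410 * 0.8990 * (1.8391 - 1) = 195.8811 kJ

195.8811 kJ


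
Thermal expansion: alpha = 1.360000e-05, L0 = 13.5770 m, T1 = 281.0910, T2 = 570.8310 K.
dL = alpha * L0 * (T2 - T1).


dT = 289.7400 K
dL = 1.360000e-05 * 13.5770 * 289.7400 = 0.053500 m
L_final = 13.630500 m

dL = 0.053500 m


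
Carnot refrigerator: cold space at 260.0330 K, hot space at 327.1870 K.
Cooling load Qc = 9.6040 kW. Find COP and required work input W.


COP = 260.0330 / 67.1540 = 3.8722
W = 9.6040 / 3.8722 = 2.4803 kW

COP = 3.8722, W = 2.4803 kW


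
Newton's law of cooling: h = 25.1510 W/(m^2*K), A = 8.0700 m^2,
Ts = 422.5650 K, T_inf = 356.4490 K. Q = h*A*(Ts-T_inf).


dT = 66.1160 K
Q = 25.1510 * 8.0700 * 66.1160 = 13419.4700 W

13419.4700 W


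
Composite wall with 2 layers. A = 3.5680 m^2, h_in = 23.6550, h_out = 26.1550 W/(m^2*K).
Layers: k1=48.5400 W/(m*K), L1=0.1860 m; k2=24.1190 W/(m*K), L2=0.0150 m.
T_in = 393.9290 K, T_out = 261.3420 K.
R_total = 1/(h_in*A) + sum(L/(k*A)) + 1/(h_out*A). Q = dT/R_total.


R_conv_in = 1/(23.6550*3.5680) = 0.0118
R_1 = 0.1860/(48.5400*3.5680) = 0.0011
R_2 = 0.0150/(24.1190*3.5680) = 0.0002
R_conv_out = 1/(26.1550*3.5680) = 0.0107
R_total = 0.0238 K/W
Q = 132.5870 / 0.0238 = 5568.0383 W

R_total = 0.0238 K/W, Q = 5568.0383 W


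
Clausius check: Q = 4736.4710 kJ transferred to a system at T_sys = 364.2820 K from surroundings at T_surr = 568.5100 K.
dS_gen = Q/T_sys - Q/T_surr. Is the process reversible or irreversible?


dS_sys = 4736.4710/364.2820 = 13.0022 kJ/K
dS_surr = -4736.4710/568.5100 = -8.3314 kJ/K
dS_gen = 13.0022 - 8.3314 = 4.6708 kJ/K (irreversible)

dS_gen = 4.6708 kJ/K, irreversible


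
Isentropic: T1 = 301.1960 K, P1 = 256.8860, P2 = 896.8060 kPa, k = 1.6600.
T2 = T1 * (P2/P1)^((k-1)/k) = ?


(k-1)/k = 0.3976
(P2/P1)^exp = 1.6439
T2 = 301.1960 * 1.6439 = 495.1355 K

495.1355 K


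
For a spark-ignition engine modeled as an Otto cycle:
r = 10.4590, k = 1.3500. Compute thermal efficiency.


r^(k-1) = 2.2742
eta = 1 - 1/2.2742 = 0.5603 = 56.0278%

56.0278%


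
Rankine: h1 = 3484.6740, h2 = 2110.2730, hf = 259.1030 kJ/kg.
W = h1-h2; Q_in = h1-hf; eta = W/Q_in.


W = 1374.4010 kJ/kg
Q_in = 3225.5710 kJ/kg
eta = 0.4261 = 42.6095%

eta = 42.6095%


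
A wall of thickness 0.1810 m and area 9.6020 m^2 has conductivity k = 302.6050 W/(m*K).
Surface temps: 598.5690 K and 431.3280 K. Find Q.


dT = 167.2410 K
Q = 302.6050 * 9.6020 * 167.2410 / 0.1810 = 2684738.4467 W

2684738.4467 W


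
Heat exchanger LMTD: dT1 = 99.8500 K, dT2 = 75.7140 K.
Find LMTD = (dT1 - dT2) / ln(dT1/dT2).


dT1/dT2 = 1.3188
ln(dT1/dT2) = 0.2767
LMTD = 24.1360 / 0.2767 = 87.2262 K

87.2262 K


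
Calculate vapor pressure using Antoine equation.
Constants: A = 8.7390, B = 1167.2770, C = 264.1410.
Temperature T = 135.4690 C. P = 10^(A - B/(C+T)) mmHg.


C+T = 399.6100
B/(C+T) = 2.9210
log10(P) = 8.7390 - 2.9210 = 5.8180
P = 10^5.8180 = 657596.4886 mmHg

657596.4886 mmHg


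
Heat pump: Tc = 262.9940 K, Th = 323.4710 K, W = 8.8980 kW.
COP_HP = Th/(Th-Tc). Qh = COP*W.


COP = 323.4710 / 60.4770 = 5.3487
Qh = 5.3487 * 8.8980 = 47.5924 kW

COP = 5.3487, Qh = 47.5924 kW


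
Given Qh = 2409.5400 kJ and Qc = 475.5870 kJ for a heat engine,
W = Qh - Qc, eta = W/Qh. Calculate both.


W = 2409.5400 - 475.5870 = 1933.9530 kJ
eta = 1933.9530 / 2409.5400 = 0.8026 = 80.2623%

W = 1933.9530 kJ, eta = 80.2623%


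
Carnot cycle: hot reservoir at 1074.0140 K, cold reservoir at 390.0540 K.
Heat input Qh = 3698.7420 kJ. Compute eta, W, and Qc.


eta = 1 - 390.0540/1074.0140 = 0.6368
W = 0.6368 * 3698.7420 = 2355.4549 kJ
Qc = 3698.7420 - 2355.4549 = 1343.2871 kJ

eta = 63.6826%, W = 2355.4549 kJ, Qc = 1343.2871 kJ


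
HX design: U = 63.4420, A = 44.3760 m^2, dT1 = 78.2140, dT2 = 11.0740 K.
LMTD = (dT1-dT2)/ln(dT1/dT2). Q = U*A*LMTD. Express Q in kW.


LMTD = 34.3454 K
Q = 63.4420 * 44.3760 * 34.3454 = 96692.5956 W = 96.6926 kW

96.6926 kW


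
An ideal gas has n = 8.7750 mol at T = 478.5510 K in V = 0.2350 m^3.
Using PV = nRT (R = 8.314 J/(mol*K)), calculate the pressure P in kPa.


P = nRT/V = 8.7750 * 8.314 * 478.5510 / 0.2350
= 34912.8557 / 0.2350 = 148565.3434 Pa = 148.5653 kPa

148.5653 kPa


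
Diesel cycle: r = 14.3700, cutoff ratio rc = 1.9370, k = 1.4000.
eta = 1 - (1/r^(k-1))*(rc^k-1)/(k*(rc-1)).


r^(k-1) = 2.9039
rc^k = 2.5234
eta = 0.6001 = 60.0096%

60.0096%


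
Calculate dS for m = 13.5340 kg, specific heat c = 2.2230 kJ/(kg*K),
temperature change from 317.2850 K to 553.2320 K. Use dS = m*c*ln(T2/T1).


T2/T1 = 1.7436
ln(T2/T1) = 0.5560
dS = 13.5340 * 2.2230 * 0.5560 = 16.7272 kJ/K

16.7272 kJ/K


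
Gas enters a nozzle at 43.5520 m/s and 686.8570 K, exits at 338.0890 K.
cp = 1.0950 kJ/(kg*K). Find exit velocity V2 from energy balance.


dT = 348.7680 K
2*cp*1000*dT = 763801.9200
V1^2 = 1896.7767
V2 = sqrt(765698.6967) = 875.0421 m/s

875.0421 m/s


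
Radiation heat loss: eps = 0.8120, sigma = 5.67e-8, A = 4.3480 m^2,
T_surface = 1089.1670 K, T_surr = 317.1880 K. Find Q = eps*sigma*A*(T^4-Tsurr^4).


T^4 = 1.4073e+12
Tsurr^4 = 1.0122e+10
Q = 0.8120 * 5.67e-8 * 4.3480 * 1.3971e+12 = 279686.4997 W

279686.4997 W


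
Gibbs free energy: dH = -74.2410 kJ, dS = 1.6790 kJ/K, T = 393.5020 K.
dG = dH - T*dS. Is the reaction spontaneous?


T*dS = 393.5020 * 1.6790 = 660.6899 kJ
dG = -74.2410 - 660.6899 = -734.9309 kJ (spontaneous)

dG = -734.9309 kJ, spontaneous


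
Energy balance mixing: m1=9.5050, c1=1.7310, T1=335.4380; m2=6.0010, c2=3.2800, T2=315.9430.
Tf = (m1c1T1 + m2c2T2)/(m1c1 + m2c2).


num = 11737.8079
den = 36.1364
Tf = 324.8192 K

324.8192 K


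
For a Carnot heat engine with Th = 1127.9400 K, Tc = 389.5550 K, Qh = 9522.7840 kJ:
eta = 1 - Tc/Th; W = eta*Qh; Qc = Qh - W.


eta = 1 - 389.5550/1127.9400 = 0.6546
W = 0.6546 * 9522.7840 = 6233.9139 kJ
Qc = 9522.7840 - 6233.9139 = 3288.8701 kJ

eta = 65.4631%, W = 6233.9139 kJ, Qc = 3288.8701 kJ


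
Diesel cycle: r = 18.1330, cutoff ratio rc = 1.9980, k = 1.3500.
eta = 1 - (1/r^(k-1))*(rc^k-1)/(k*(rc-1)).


r^(k-1) = 2.7572
rc^k = 2.5457
eta = 0.5839 = 58.3906%

58.3906%


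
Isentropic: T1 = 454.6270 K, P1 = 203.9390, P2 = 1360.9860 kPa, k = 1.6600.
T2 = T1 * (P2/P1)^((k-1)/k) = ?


(k-1)/k = 0.3976
(P2/P1)^exp = 2.1269
T2 = 454.6270 * 2.1269 = 966.9637 K

966.9637 K


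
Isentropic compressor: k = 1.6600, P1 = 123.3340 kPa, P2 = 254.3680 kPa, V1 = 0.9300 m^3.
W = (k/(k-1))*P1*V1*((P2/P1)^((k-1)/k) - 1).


(k-1)/k = 0.3976
(P2/P1)^exp = 1.3335
W = 2.5152 * 123.3340 * 0.9300 * (1.3335 - 1) = 96.2124 kJ

96.2124 kJ


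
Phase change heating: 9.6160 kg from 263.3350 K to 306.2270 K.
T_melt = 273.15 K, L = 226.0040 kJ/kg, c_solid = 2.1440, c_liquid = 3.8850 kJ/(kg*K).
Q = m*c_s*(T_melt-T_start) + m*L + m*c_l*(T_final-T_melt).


Q1 (sensible, solid) = 9.6160 * 2.1440 * 9.8150 = 202.3529 kJ
Q2 (latent) = 9.6160 * 226.0040 = 2173.2545 kJ
Q3 (sensible, liquid) = 9.6160 * 3.8850 * 33.0770 = 1235.6959 kJ
Q_total = 3611.3033 kJ

3611.3033 kJ


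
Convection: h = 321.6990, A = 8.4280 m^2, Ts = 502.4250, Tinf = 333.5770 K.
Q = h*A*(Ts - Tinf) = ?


dT = 168.8480 K
Q = 321.6990 * 8.4280 * 168.8480 = 457794.0656 W

457794.0656 W


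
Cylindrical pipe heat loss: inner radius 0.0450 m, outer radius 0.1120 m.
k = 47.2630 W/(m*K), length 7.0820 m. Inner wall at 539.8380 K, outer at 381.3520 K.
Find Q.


dT = 158.4860 K
ln(ro/ri) = 0.9118
Q = 2*pi*47.2630*7.0820*158.4860 / 0.9118 = 365536.7649 W

365536.7649 W


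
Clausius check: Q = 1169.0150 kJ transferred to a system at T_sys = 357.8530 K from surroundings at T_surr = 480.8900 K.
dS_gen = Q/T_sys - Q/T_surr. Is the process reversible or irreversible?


dS_sys = 1169.0150/357.8530 = 3.2667 kJ/K
dS_surr = -1169.0150/480.8900 = -2.4309 kJ/K
dS_gen = 3.2667 - 2.4309 = 0.8358 kJ/K (irreversible)

dS_gen = 0.8358 kJ/K, irreversible


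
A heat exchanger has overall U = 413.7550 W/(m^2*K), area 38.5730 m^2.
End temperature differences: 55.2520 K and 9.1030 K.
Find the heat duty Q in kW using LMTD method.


LMTD = 25.5914 K
Q = 413.7550 * 38.5730 * 25.5914 = 408433.0351 W = 408.4330 kW

408.4330 kW


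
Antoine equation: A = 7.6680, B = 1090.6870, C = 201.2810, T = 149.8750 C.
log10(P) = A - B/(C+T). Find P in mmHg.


C+T = 351.1560
B/(C+T) = 3.1060
log10(P) = 7.6680 - 3.1060 = 4.5620
P = 10^4.5620 = 36476.2404 mmHg

36476.2404 mmHg


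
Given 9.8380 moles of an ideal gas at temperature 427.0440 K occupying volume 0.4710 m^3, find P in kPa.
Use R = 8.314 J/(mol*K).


P = nRT/V = 9.8380 * 8.314 * 427.0440 / 0.4710
= 34929.2663 / 0.4710 = 74159.8010 Pa = 74.1598 kPa

74.1598 kPa


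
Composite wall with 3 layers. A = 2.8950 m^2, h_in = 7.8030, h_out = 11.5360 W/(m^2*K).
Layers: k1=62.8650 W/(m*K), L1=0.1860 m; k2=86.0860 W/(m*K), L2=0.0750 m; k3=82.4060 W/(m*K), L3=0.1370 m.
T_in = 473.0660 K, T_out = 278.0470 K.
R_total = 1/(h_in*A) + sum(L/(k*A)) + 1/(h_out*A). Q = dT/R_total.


R_conv_in = 1/(7.8030*2.8950) = 0.0443
R_1 = 0.1860/(62.8650*2.8950) = 0.0010
R_2 = 0.0750/(86.0860*2.8950) = 0.0003
R_3 = 0.1370/(82.4060*2.8950) = 0.0006
R_conv_out = 1/(11.5360*2.8950) = 0.0299
R_total = 0.0761 K/W
Q = 195.0190 / 0.0761 = 2562.3891 W

R_total = 0.0761 K/W, Q = 2562.3891 W


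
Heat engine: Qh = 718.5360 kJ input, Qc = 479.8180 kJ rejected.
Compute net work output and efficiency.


W = 718.5360 - 479.8180 = 238.7180 kJ
eta = 238.7180 / 718.5360 = 0.3322 = 33.2228%

W = 238.7180 kJ, eta = 33.2228%


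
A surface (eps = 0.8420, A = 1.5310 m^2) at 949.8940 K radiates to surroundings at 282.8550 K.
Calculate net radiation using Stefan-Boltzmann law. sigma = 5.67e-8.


T^4 = 8.1414e+11
Tsurr^4 = 6.4011e+09
Q = 0.8420 * 5.67e-8 * 1.5310 * 8.0774e+11 = 59039.5216 W

59039.5216 W


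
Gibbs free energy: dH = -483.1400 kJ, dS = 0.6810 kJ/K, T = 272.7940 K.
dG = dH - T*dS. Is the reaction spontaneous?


T*dS = 272.7940 * 0.6810 = 185.7727 kJ
dG = -483.1400 - 185.7727 = -668.9127 kJ (spontaneous)

dG = -668.9127 kJ, spontaneous


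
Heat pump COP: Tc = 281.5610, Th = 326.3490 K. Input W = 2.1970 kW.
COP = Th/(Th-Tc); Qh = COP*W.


COP = 326.3490 / 44.7880 = 7.2865
Qh = 7.2865 * 2.1970 = 16.0085 kW

COP = 7.2865, Qh = 16.0085 kW


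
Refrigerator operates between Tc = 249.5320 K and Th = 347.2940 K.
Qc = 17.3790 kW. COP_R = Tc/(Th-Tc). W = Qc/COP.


COP = 249.5320 / 97.7620 = 2.5524
W = 17.3790 / 2.5524 = 6.8088 kW

COP = 2.5524, W = 6.8088 kW


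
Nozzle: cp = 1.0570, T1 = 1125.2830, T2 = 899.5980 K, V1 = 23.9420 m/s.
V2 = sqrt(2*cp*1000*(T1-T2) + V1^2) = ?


dT = 225.6850 K
2*cp*1000*dT = 477098.0900
V1^2 = 573.2194
V2 = sqrt(477671.3094) = 691.1377 m/s

691.1377 m/s


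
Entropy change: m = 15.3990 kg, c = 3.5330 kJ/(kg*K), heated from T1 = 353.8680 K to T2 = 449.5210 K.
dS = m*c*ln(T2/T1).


T2/T1 = 1.2703
ln(T2/T1) = 0.2393
dS = 15.3990 * 3.5330 * 0.2393 = 13.0168 kJ/K

13.0168 kJ/K


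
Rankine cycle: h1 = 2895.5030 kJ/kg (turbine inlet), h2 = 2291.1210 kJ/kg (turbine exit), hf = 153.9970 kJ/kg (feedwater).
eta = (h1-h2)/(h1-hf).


W = 604.3820 kJ/kg
Q_in = 2741.5060 kJ/kg
eta = 0.2205 = 22.0456%

eta = 22.0456%


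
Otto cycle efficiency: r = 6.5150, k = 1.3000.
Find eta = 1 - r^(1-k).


r^(k-1) = 1.7546
eta = 1 - 1/1.7546 = 0.4301 = 43.0065%

43.0065%


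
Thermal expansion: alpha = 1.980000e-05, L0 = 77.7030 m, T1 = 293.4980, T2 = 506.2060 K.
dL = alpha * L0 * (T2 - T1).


dT = 212.7080 K
dL = 1.980000e-05 * 77.7030 * 212.7080 = 0.327255 m
L_final = 78.030255 m

dL = 0.327255 m


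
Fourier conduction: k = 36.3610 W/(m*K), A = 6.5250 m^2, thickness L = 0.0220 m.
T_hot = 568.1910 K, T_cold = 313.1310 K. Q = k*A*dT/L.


dT = 255.0600 K
Q = 36.3610 * 6.5250 * 255.0600 / 0.0220 = 2750654.2821 W

2750654.2821 W


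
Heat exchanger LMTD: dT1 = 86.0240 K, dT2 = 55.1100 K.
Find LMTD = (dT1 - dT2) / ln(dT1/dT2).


dT1/dT2 = 1.5610
ln(dT1/dT2) = 0.4453
LMTD = 30.9140 / 0.4453 = 69.4236 K

69.4236 K


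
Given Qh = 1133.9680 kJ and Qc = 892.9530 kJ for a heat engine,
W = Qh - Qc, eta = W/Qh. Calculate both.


W = 1133.9680 - 892.9530 = 241.0150 kJ
eta = 241.0150 / 1133.9680 = 0.2125 = 21.2541%

W = 241.0150 kJ, eta = 21.2541%


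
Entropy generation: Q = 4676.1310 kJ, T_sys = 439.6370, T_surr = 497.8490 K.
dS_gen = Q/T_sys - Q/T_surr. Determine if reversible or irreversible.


dS_sys = 4676.1310/439.6370 = 10.6363 kJ/K
dS_surr = -4676.1310/497.8490 = -9.3927 kJ/K
dS_gen = 10.6363 - 9.3927 = 1.2437 kJ/K (irreversible)

dS_gen = 1.2437 kJ/K, irreversible


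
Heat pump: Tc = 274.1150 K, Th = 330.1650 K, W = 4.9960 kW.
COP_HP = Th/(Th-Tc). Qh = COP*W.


COP = 330.1650 / 56.0500 = 5.8905
Qh = 5.8905 * 4.9960 = 29.4292 kW

COP = 5.8905, Qh = 29.4292 kW


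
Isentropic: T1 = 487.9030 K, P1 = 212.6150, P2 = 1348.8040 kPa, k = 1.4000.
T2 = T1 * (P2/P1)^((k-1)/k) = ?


(k-1)/k = 0.2857
(P2/P1)^exp = 1.6953
T2 = 487.9030 * 1.6953 = 827.1376 K

827.1376 K


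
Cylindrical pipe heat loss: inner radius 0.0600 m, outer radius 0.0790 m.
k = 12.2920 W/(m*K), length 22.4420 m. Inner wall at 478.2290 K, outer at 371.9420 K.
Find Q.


dT = 106.2870 K
ln(ro/ri) = 0.2751
Q = 2*pi*12.2920*22.4420*106.2870 / 0.2751 = 669650.7236 W

669650.7236 W


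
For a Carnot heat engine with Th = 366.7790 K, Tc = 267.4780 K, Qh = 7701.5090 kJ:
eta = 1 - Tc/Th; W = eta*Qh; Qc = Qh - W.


eta = 1 - 267.4780/366.7790 = 0.2707
W = 0.2707 * 7701.5090 = 2085.0909 kJ
Qc = 7701.5090 - 2085.0909 = 5616.4181 kJ

eta = 27.0738%, W = 2085.0909 kJ, Qc = 5616.4181 kJ


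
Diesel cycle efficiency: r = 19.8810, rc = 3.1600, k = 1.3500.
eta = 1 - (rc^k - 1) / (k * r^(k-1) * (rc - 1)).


r^(k-1) = 2.8474
rc^k = 4.7269
eta = 0.5511 = 55.1143%

55.1143%


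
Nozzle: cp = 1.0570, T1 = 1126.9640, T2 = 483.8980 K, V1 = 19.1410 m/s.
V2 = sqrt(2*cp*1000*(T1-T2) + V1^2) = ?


dT = 643.0660 K
2*cp*1000*dT = 1359441.5240
V1^2 = 366.3779
V2 = sqrt(1359807.9019) = 1166.1080 m/s

1166.1080 m/s


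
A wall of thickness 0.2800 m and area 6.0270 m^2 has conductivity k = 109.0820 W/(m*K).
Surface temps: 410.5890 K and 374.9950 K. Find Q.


dT = 35.5940 K
Q = 109.0820 * 6.0270 * 35.5940 / 0.2800 = 83574.3578 W

83574.3578 W


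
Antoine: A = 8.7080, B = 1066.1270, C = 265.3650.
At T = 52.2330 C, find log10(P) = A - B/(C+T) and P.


C+T = 317.5980
B/(C+T) = 3.3568
log10(P) = 8.7080 - 3.3568 = 5.3512
P = 10^5.3512 = 224468.7113 mmHg

224468.7113 mmHg


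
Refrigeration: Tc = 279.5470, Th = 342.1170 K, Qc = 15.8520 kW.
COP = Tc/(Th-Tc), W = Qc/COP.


COP = 279.5470 / 62.5700 = 4.4677
W = 15.8520 / 4.4677 = 3.5481 kW

COP = 4.4677, W = 3.5481 kW


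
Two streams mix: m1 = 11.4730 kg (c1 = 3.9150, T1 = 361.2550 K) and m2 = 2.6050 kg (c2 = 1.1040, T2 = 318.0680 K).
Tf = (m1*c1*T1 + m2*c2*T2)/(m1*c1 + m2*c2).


num = 17141.1549
den = 47.7927
Tf = 358.6562 K

358.6562 K


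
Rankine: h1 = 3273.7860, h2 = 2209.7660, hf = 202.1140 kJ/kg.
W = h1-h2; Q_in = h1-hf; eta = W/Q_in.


W = 1064.0200 kJ/kg
Q_in = 3071.6720 kJ/kg
eta = 0.3464 = 34.6398%

eta = 34.6398%


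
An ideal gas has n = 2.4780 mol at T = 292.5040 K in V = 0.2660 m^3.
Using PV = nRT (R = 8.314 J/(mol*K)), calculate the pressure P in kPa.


P = nRT/V = 2.4780 * 8.314 * 292.5040 / 0.2660
= 6026.1943 / 0.2660 = 22654.8659 Pa = 22.6549 kPa

22.6549 kPa


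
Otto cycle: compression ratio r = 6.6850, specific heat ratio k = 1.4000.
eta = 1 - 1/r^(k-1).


r^(k-1) = 2.1382
eta = 1 - 1/2.1382 = 0.5323 = 53.2309%

53.2309%


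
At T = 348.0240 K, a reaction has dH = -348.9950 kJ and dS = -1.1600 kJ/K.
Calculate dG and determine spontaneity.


T*dS = 348.0240 * -1.1600 = -403.7078 kJ
dG = -348.9950 + 403.7078 = 54.7128 kJ (non-spontaneous)

dG = 54.7128 kJ, non-spontaneous


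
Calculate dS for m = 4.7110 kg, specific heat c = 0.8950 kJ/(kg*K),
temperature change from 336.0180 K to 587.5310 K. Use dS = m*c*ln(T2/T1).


T2/T1 = 1.7485
ln(T2/T1) = 0.5588
dS = 4.7110 * 0.8950 * 0.5588 = 2.3559 kJ/K

2.3559 kJ/K


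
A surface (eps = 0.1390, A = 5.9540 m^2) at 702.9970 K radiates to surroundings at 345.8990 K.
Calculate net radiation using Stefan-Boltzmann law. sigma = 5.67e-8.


T^4 = 2.4424e+11
Tsurr^4 = 1.4315e+10
Q = 0.1390 * 5.67e-8 * 5.9540 * 2.2992e+11 = 10789.2047 W

10789.2047 W


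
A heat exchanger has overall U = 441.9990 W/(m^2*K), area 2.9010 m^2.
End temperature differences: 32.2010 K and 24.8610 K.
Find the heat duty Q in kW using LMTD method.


LMTD = 28.3729 K
Q = 441.9990 * 2.9010 * 28.3729 = 36380.8927 W = 36.3809 kW

36.3809 kW


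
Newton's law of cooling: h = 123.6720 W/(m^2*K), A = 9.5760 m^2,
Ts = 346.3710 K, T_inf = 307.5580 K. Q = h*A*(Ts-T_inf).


dT = 38.8130 K
Q = 123.6720 * 9.5760 * 38.8130 = 45965.5789 W

45965.5789 W


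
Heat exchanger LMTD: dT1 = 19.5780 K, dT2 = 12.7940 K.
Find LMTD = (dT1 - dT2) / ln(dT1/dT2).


dT1/dT2 = 1.5302
ln(dT1/dT2) = 0.4254
LMTD = 6.7840 / 0.4254 = 15.9462 K

15.9462 K


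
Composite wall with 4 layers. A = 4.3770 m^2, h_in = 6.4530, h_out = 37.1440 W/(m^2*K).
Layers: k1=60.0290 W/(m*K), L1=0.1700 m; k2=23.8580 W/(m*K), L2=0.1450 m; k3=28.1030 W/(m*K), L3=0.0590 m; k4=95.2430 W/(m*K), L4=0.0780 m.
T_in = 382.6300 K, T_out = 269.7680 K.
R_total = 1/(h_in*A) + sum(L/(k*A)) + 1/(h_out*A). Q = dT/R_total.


R_conv_in = 1/(6.4530*4.3770) = 0.0354
R_1 = 0.1700/(60.0290*4.3770) = 0.0006
R_2 = 0.1450/(23.8580*4.3770) = 0.0014
R_3 = 0.0590/(28.1030*4.3770) = 0.0005
R_4 = 0.0780/(95.2430*4.3770) = 0.0002
R_conv_out = 1/(37.1440*4.3770) = 0.0062
R_total = 0.0443 K/W
Q = 112.8620 / 0.0443 = 2550.0975 W

R_total = 0.0443 K/W, Q = 2550.0975 W


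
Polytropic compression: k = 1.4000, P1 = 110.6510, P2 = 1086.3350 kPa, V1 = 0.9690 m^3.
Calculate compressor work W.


(k-1)/k = 0.2857
(P2/P1)^exp = 1.9206
W = 3.5000 * 110.6510 * 0.9690 * (1.9206 - 1) = 345.4663 kJ

345.4663 kJ


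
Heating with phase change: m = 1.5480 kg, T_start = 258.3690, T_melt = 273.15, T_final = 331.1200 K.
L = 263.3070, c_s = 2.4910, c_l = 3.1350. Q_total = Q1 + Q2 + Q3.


Q1 (sensible, solid) = 1.5480 * 2.4910 * 14.7810 = 56.9965 kJ
Q2 (latent) = 1.5480 * 263.3070 = 407.5992 kJ
Q3 (sensible, liquid) = 1.5480 * 3.1350 * 57.9700 = 281.3273 kJ
Q_total = 745.9230 kJ

745.9230 kJ


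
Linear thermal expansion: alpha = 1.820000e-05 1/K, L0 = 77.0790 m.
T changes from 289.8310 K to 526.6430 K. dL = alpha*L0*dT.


dT = 236.8120 K
dL = 1.820000e-05 * 77.0790 * 236.8120 = 0.332209 m
L_final = 77.411209 m

dL = 0.332209 m


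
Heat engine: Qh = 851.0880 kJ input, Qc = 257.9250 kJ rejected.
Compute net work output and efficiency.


W = 851.0880 - 257.9250 = 593.1630 kJ
eta = 593.1630 / 851.0880 = 0.6969 = 69.6947%

W = 593.1630 kJ, eta = 69.6947%


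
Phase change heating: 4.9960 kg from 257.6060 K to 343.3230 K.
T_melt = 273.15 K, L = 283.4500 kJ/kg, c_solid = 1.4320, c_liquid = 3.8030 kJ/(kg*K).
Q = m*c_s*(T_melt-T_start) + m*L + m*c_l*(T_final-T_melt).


Q1 (sensible, solid) = 4.9960 * 1.4320 * 15.5440 = 111.2060 kJ
Q2 (latent) = 4.9960 * 283.4500 = 1416.1162 kJ
Q3 (sensible, liquid) = 4.9960 * 3.8030 * 70.1730 = 1333.2721 kJ
Q_total = 2860.5943 kJ

2860.5943 kJ


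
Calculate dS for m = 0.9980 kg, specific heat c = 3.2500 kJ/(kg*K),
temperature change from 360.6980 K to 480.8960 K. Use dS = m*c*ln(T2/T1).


T2/T1 = 1.3332
ln(T2/T1) = 0.2876
dS = 0.9980 * 3.2500 * 0.2876 = 0.9329 kJ/K

0.9329 kJ/K


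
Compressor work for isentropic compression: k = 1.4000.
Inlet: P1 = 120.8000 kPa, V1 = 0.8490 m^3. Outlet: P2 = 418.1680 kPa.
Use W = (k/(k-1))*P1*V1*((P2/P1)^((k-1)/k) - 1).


(k-1)/k = 0.2857
(P2/P1)^exp = 1.4259
W = 3.5000 * 120.8000 * 0.8490 * (1.4259 - 1) = 152.8705 kJ

152.8705 kJ


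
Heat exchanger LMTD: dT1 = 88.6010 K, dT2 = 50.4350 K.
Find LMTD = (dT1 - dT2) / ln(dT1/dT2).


dT1/dT2 = 1.7567
ln(dT1/dT2) = 0.5635
LMTD = 38.1660 / 0.5635 = 67.7353 K

67.7353 K


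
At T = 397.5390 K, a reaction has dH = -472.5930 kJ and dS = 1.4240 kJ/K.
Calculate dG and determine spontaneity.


T*dS = 397.5390 * 1.4240 = 566.0955 kJ
dG = -472.5930 - 566.0955 = -1038.6885 kJ (spontaneous)

dG = -1038.6885 kJ, spontaneous


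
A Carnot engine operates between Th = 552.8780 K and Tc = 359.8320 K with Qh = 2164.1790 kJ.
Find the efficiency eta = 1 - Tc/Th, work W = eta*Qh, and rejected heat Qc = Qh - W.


eta = 1 - 359.8320/552.8780 = 0.3492
W = 0.3492 * 2164.1790 = 755.6569 kJ
Qc = 2164.1790 - 755.6569 = 1408.5221 kJ

eta = 34.9166%, W = 755.6569 kJ, Qc = 1408.5221 kJ


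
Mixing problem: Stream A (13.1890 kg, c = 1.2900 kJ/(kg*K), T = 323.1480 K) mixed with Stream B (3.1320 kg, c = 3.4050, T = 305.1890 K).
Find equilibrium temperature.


num = 8752.6546
den = 27.6783
Tf = 316.2284 K

316.2284 K


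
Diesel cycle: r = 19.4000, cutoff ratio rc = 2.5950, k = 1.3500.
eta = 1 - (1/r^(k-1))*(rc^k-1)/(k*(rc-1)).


r^(k-1) = 2.8231
rc^k = 3.6231
eta = 0.5685 = 56.8484%

56.8484%


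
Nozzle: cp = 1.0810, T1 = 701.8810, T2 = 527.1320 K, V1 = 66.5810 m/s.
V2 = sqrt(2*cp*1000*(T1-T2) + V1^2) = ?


dT = 174.7490 K
2*cp*1000*dT = 377807.3380
V1^2 = 4433.0296
V2 = sqrt(382240.3676) = 618.2559 m/s

618.2559 m/s


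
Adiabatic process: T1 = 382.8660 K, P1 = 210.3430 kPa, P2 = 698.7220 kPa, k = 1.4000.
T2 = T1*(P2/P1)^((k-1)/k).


(k-1)/k = 0.2857
(P2/P1)^exp = 1.4092
T2 = 382.8660 * 1.4092 = 539.5249 K

539.5249 K


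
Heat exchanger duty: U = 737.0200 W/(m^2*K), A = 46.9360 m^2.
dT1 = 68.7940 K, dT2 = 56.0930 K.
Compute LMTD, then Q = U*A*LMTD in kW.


LMTD = 62.2276 K
Q = 737.0200 * 46.9360 * 62.2276 = 2152625.8318 W = 2152.6258 kW

2152.6258 kW


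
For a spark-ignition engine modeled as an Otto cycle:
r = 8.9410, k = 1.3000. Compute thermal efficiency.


r^(k-1) = 1.9294
eta = 1 - 1/1.9294 = 0.4817 = 48.1696%

48.1696%


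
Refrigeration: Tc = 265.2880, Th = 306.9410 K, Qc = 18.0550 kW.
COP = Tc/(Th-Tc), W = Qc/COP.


COP = 265.2880 / 41.6530 = 6.3690
W = 18.0550 / 6.3690 = 2.8348 kW

COP = 6.3690, W = 2.8348 kW


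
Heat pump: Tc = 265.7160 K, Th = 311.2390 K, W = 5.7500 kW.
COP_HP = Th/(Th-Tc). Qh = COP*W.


COP = 311.2390 / 45.5230 = 6.8370
Qh = 6.8370 * 5.7500 = 39.3125 kW

COP = 6.8370, Qh = 39.3125 kW
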